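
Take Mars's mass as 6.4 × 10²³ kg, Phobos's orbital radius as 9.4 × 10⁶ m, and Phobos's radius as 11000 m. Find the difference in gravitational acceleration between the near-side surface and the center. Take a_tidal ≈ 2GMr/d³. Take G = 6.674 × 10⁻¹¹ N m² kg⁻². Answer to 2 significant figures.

1.1 × 10⁻³ m/s²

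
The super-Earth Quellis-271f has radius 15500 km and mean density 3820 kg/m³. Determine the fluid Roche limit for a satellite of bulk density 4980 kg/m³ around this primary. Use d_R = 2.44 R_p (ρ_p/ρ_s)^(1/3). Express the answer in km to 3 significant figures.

34600 km

d_R = 2.44 × 15500 km × (3820/4980)^(1/3)
    = 34600 km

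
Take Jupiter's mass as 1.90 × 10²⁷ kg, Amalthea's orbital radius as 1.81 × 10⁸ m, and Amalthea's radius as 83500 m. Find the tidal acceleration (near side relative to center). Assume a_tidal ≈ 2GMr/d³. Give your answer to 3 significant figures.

Δa = 2GMr/d³
   = 2 × (6.674 × 10⁻¹¹) × (1.90 × 10²⁷) × (83500) / (1.81 × 10⁸)³
   = 3.57 × 10⁻³ m/s²

3.57 × 10⁻³ m/s²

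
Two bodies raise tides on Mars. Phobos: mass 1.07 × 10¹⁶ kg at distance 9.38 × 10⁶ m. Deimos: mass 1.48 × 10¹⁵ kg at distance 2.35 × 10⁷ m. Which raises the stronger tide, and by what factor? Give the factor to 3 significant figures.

Phobos, by a factor of ≈ 114

Compare M/d³ for the two perturbers:
Phobos: (1.07 × 10¹⁶) / (9.38 × 10⁶)³ = 1.297 × 10⁻⁵
Deimos: (1.48 × 10¹⁵) / (2.35 × 10⁷)³ = 1.140 × 10⁻⁷
Ratio (larger/smaller) = 114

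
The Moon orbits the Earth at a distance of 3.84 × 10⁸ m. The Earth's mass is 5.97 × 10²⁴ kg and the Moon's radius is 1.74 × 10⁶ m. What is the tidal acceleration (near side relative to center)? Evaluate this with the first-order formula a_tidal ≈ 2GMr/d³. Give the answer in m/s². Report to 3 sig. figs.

2.45 × 10⁻⁵ m/s²

Δg = 2GMr/d³
   = 2 × (6.674 × 10⁻¹¹) × (5.97 × 10²⁴) × (1.74 × 10⁶) / (3.84 × 10⁸)³
   = 2.45 × 10⁻⁵ m/s²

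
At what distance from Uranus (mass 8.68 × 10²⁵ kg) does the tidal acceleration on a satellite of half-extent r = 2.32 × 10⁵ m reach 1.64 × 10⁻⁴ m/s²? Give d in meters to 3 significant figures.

2GMr/d³ = a_tidal  ⇒  d = (2GMr / a_tidal)^(1/3)
d = (2 × 6.674×10⁻¹¹ × (8.68 × 10²⁵) × (2.32 × 10⁵) / (1.64 × 10⁻⁴))^(1/3)
  = 2.54 × 10⁸ m

2.54 × 10⁸ m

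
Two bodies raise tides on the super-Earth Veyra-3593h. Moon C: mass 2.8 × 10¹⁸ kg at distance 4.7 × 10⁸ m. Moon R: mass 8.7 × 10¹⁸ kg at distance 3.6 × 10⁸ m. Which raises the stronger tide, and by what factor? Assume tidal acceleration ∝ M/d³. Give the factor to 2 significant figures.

Moon R, by a factor of ≈ 6.9

The tide-raising term goes as M/d³ (the gradient of a 1/d² field).
Moon C: (2.8 × 10¹⁸) / (4.7 × 10⁸)³ = 2.697 × 10⁻⁸
Moon R: (8.7 × 10¹⁸) / (3.6 × 10⁸)³ = 1.865 × 10⁻⁷
Ratio (larger/smaller) = 6.9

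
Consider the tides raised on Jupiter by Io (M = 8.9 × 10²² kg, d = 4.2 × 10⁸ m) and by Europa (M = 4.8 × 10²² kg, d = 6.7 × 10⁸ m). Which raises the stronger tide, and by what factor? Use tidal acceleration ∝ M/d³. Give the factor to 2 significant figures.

Io, by a factor of ≈ 7.5

The tide-raising term goes as M/d³ (the gradient of a 1/d² field).
Io: (8.9 × 10²²) / (4.2 × 10⁸)³ = 1.201 × 10⁻³
Europa: (4.8 × 10²²) / (6.7 × 10⁸)³ = 1.596 × 10⁻⁴
Ratio (larger/smaller) = 7.5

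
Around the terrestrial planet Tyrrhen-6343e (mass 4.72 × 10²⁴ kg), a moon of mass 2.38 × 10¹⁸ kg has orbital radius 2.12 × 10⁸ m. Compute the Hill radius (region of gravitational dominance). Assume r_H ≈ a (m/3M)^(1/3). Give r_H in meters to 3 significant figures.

r_H ≈ a (m/3M)^(1/3)
    = (2.12 × 10⁸) × (2.38 × 10¹⁸ / (3 × 4.72 × 10²⁴))^(1/3)
    = 1.17 × 10⁶ m

1.17 × 10⁶ m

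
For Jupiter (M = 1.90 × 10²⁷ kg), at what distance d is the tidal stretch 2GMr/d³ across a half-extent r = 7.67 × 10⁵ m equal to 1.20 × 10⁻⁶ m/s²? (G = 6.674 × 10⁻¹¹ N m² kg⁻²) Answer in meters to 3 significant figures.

5.45 × 10⁹ m

2GMr/d³ = a_tidal  ⇒  d = (2GMr / a_tidal)^(1/3)
d = (2 × 6.674×10⁻¹¹ × (1.90 × 10²⁷) × (7.67 × 10⁵) / (1.20 × 10⁻⁶))^(1/3)
  = 5.45 × 10⁹ m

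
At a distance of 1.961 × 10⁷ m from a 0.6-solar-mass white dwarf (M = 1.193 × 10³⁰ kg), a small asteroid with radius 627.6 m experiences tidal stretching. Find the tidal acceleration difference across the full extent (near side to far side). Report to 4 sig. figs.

2.651 × 10¹ m/s²

Δa = 4GMr/d³
   = 4 × (6.674 × 10⁻¹¹) × (1.193 × 10³⁰) × (627.6) / (1.961 × 10⁷)³
   = 2.651 × 10¹ m/s²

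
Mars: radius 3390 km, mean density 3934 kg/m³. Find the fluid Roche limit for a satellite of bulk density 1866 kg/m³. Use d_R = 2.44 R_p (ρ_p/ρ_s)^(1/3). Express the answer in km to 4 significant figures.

d_R = 2.44 × 3390 km × (3934/1866)^(1/3)
    = 10610 km

10610 km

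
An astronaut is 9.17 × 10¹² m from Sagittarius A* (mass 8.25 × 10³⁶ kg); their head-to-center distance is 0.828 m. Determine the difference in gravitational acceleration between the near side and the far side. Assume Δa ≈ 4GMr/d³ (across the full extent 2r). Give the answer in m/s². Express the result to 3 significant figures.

2.36 × 10⁻¹² m/s²

The field gradient is 2GM/d³; across the full diameter 2r the difference is 4GMr/d³.
Δg = 4GMr/d³
   = 4 × (6.674 × 10⁻¹¹) × (8.25 × 10³⁶) × (0.828) / (9.17 × 10¹²)³
   = 2.36 × 10⁻¹² m/s²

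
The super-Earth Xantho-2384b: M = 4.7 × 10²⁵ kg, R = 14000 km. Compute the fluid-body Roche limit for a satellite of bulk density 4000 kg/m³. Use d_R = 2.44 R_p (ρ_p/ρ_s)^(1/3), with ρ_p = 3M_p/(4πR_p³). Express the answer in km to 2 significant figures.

34000 km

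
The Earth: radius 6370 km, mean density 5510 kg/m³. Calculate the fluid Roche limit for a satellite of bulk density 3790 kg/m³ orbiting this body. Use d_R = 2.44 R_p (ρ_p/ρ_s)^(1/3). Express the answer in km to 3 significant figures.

d_R = 2.44 × 6370 km × (5510/3790)^(1/3)
    = 17600 km

17600 km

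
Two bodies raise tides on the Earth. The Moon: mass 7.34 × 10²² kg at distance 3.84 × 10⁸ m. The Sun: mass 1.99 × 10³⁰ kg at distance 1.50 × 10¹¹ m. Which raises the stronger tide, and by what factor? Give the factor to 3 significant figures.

The Moon, by a factor of ≈ 2.20

Tidal stretch scales as M/d³; compute that for each body.
The Moon: (7.34 × 10²²) / (3.84 × 10⁸)³ = 1.296 × 10⁻³
The Sun: (1.99 × 10³⁰) / (1.50 × 10¹¹)³ = 5.896 × 10⁻⁴
Ratio (larger/smaller) = 2.20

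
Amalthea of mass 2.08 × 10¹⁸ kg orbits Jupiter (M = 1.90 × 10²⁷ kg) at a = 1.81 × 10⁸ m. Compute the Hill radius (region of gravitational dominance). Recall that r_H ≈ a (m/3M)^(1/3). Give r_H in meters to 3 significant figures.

r_H ≈ a (m/3M)^(1/3)
    = (1.81 × 10⁸) × (2.08 × 10¹⁸ / (3 × 1.90 × 10²⁷))^(1/3)
    = 1.29 × 10⁵ m

1.29 × 10⁵ m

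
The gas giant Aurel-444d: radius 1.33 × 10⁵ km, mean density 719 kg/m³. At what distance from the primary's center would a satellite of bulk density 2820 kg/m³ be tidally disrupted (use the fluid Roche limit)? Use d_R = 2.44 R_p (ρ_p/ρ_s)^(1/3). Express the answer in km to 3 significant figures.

d_R = 2.44 × 1.33 × 10⁵ km × (719/2820)^(1/3)
    = 2.06 × 10⁵ km

2.06 × 10⁵ km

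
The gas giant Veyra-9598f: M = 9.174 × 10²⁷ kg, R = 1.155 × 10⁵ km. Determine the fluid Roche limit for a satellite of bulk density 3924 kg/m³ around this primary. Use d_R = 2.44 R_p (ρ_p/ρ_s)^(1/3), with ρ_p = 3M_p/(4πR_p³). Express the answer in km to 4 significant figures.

2.009 × 10⁵ km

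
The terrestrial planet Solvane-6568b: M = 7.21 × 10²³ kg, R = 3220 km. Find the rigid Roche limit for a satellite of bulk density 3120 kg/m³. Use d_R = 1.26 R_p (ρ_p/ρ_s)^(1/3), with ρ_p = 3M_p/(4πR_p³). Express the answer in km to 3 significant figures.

ρ_p = 3M_p/(4πR_p³) = 3 × (7.21 × 10²³) / (4π × (3.22 × 10⁶ m)³) = 5160 kg/m³
d_R = 1.26 × 3220 km × (5160/3120)^(1/3)
    = 4800 km

4800 km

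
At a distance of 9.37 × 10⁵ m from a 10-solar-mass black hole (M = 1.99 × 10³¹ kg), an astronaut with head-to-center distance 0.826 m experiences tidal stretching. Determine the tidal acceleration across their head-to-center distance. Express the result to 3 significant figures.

2.67 × 10³ m/s²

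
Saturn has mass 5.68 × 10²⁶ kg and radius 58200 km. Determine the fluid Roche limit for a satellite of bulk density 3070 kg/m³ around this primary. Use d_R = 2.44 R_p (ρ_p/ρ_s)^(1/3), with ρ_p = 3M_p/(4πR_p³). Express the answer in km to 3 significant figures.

86300 km

ρ_p = 3M_p/(4πR_p³) = 3 × (5.68 × 10²⁶) / (4π × (5.82 × 10⁷ m)³) = 688 kg/m³
d_R = 2.44 × 58200 km × (688/3070)^(1/3)
    = 86300 km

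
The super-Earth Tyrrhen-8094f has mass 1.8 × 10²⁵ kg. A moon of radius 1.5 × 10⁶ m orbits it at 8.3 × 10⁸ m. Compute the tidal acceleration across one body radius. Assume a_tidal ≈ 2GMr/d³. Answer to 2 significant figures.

Δa = 2GMr/d³
   = 2 × (6.674 × 10⁻¹¹) × (1.8 × 10²⁵) × (1.5 × 10⁶) / (8.3 × 10⁸)³
   = 6.3 × 10⁻⁶ m/s²

6.3 × 10⁻⁶ m/s²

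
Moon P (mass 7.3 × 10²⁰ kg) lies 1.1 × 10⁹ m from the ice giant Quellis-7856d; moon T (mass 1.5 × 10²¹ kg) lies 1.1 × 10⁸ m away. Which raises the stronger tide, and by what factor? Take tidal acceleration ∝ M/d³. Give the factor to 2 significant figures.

Moon T, by a factor of ≈ 2100

Tidal acceleration ∝ M/d³, so compare M/d³ for each.
Moon P: (7.3 × 10²⁰) / (1.1 × 10⁹)³ = 5.485 × 10⁻⁷
Moon T: (1.5 × 10²¹) / (1.1 × 10⁸)³ = 1.127 × 10⁻³
Ratio (larger/smaller) = 2100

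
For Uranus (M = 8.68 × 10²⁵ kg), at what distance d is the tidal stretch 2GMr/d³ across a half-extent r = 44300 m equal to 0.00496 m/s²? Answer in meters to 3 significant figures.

4.69 × 10⁷ m

2GMr/d³ = a_tidal  ⇒  d = (2GMr / a_tidal)^(1/3)
d = (2 × 6.674×10⁻¹¹ × (8.68 × 10²⁵) × (44300) / (0.00496))^(1/3)
  = 4.69 × 10⁷ m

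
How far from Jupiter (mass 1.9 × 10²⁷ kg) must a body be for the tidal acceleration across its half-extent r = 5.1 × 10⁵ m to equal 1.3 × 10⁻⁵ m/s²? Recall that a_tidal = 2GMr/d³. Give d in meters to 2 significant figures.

2.2 × 10⁹ m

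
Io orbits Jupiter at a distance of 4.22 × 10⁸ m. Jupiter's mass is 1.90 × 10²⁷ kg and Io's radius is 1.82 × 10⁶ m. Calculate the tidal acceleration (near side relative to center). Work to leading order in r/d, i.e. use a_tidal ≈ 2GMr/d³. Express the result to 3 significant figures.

Δg = 2GMr/d³
   = 2 × (6.674 × 10⁻¹¹) × (1.90 × 10²⁷) × (1.82 × 10⁶) / (4.22 × 10⁸)³
   = 6.14 × 10⁻³ m/s²

6.14 × 10⁻³ m/s²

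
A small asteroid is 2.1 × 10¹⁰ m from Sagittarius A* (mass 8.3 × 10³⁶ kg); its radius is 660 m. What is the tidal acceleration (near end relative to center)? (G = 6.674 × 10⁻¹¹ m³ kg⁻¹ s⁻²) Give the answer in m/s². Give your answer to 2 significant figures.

7.9 × 10⁻² m/s²

a_tidal = 2GMr/d³
        = 2 × (6.674 × 10⁻¹¹) × (8.3 × 10³⁶) × (660) / (2.1 × 10¹⁰)³
        = 7.9 × 10⁻² m/s²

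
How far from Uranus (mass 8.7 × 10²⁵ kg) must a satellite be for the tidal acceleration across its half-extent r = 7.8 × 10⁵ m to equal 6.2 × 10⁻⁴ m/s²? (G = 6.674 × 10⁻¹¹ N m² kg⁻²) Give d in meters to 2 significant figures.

2GMr/d³ = a_tidal  ⇒  d = (2GMr / a_tidal)^(1/3)
d = (2 × 6.674×10⁻¹¹ × (8.7 × 10²⁵) × (7.8 × 10⁵) / (6.2 × 10⁻⁴))^(1/3)
  = 2.4 × 10⁸ m

2.4 × 10⁸ m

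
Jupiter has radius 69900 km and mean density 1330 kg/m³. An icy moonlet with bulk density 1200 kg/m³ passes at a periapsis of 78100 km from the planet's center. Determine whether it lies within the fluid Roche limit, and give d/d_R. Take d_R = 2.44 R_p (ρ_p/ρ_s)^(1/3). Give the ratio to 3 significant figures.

d_R = 2.44 × (69900 km) × (1330/1200)^(1/3) = 1.765 × 10⁵ km
d/d_R = (78100) / (1.765 × 10⁵) = 0.442
Since d/d_R < 1, the body is inside the Roche limit.

inside; d/d_R ≈ 0.442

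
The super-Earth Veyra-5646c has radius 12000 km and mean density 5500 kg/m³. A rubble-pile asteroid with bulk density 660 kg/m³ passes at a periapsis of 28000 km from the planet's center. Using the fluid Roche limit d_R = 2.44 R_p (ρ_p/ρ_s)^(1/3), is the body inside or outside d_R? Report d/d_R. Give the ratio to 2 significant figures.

inside; d/d_R ≈ 0.47

d_R = 2.44 × (12000 km) × (5500/660)^(1/3) = 59360 km
d/d_R = (28000) / (59360) = 0.47
Since d/d_R < 1, the body is inside the Roche limit.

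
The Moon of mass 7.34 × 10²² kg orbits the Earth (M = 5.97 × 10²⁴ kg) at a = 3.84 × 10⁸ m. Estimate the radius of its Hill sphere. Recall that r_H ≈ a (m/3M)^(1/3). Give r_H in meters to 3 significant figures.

6.15 × 10⁷ m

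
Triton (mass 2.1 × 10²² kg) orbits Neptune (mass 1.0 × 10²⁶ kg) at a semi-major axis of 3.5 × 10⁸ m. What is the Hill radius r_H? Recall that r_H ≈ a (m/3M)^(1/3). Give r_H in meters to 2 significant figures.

r_H ≈ a (m/3M)^(1/3)
    = (3.5 × 10⁸) × (2.1 × 10²² / (3 × 1.0 × 10²⁶))^(1/3)
    = 1.4 × 10⁷ m

1.4 × 10⁷ m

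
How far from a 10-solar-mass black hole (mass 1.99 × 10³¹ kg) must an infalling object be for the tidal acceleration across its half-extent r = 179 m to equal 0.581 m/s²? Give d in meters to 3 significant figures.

2GMr/d³ = a_tidal  ⇒  d = (2GMr / a_tidal)^(1/3)
d = (2 × 6.674×10⁻¹¹ × (1.99 × 10³¹) × (179) / (0.581))^(1/3)
  = 9.35 × 10⁷ m

9.35 × 10⁷ m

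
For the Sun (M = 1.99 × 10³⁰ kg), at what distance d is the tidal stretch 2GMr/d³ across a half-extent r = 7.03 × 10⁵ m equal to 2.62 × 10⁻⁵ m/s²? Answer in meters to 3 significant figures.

2GMr/d³ = a_tidal  ⇒  d = (2GMr / a_tidal)^(1/3)
d = (2 × 6.674×10⁻¹¹ × (1.99 × 10³⁰) × (7.03 × 10⁵) / (2.62 × 10⁻⁵))^(1/3)
  = 1.92 × 10¹⁰ m

1.92 × 10¹⁰ m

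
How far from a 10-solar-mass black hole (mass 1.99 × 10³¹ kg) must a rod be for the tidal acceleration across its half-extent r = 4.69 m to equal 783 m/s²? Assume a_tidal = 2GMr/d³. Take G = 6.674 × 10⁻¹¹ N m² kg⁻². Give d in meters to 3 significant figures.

2GMr/d³ = a_tidal  ⇒  d = (2GMr / a_tidal)^(1/3)
d = (2 × 6.674×10⁻¹¹ × (1.99 × 10³¹) × (4.69) / (783))^(1/3)
  = 2.52 × 10⁶ m

2.52 × 10⁶ m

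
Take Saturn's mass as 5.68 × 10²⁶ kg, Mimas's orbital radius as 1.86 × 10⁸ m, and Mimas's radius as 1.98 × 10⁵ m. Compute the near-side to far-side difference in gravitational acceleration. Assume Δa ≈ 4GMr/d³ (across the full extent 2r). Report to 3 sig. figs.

Near-to-far spans 2r, so the tidal difference is twice the near-to-center value: 4GMr/d³.
a_tidal = 4GMr/d³
        = 4 × (6.674 × 10⁻¹¹) × (5.68 × 10²⁶) × (1.98 × 10⁵) / (1.86 × 10⁸)³
        = 4.67 × 10⁻³ m/s²

4.67 × 10⁻³ m/s²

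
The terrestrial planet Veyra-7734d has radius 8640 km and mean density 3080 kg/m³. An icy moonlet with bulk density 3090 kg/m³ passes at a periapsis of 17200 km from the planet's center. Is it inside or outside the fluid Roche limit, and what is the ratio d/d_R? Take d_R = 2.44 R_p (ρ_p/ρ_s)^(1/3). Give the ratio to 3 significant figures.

inside; d/d_R ≈ 0.817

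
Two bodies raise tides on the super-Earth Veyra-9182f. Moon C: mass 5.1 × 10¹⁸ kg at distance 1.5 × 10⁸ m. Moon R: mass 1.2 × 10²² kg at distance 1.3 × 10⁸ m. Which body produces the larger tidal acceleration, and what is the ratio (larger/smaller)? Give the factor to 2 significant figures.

Tidal stretch scales as M/d³; compute that for each body.
Moon C: (5.1 × 10¹⁸) / (1.5 × 10⁸)³ = 1.511 × 10⁻⁶
Moon R: (1.2 × 10²²) / (1.3 × 10⁸)³ = 5.462 × 10⁻³
Ratio (larger/smaller) = 3600

Moon R, by a factor of ≈ 3600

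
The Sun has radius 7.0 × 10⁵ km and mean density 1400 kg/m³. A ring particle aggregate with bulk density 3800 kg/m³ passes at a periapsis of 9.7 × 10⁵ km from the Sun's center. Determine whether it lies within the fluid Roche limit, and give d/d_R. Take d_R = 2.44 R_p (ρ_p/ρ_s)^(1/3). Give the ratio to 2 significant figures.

inside; d/d_R ≈ 0.79

d_R = 2.44 × (7.0 × 10⁵ km) × (1400/3800)^(1/3) = 1.224 × 10⁶ km
d/d_R = (9.7 × 10⁵) / (1.224 × 10⁶) = 0.79
Since d/d_R < 1, the body is inside the Roche limit.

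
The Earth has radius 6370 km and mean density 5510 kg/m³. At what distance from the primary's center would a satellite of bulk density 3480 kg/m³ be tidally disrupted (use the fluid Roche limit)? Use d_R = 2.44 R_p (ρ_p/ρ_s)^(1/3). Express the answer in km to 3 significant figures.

18100 km

d_R = 2.44 × 6370 km × (5510/3480)^(1/3)
    = 18100 km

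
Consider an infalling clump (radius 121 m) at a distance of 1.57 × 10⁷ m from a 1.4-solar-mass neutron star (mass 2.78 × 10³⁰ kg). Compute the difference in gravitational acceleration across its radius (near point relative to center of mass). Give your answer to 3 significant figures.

Since r ≪ d, expand the inverse-square field across one radius to get the leading 2GMr/d³ term.
Δa = 2GMr/d³
   = 2 × (6.674 × 10⁻¹¹) × (2.78 × 10³⁰) × (121) / (1.57 × 10⁷)³
   = 1.16 × 10¹ m/s²

1.16 × 10¹ m/s²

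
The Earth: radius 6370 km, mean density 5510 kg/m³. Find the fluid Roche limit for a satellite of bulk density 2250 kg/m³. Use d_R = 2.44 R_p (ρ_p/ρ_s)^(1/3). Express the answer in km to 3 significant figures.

21000 km

d_R = 2.44 × 6370 km × (5510/2250)^(1/3)
    = 21000 km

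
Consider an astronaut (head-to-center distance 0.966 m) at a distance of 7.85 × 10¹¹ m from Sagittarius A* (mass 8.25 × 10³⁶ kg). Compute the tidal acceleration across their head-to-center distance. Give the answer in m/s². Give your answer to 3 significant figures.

2.20 × 10⁻⁹ m/s²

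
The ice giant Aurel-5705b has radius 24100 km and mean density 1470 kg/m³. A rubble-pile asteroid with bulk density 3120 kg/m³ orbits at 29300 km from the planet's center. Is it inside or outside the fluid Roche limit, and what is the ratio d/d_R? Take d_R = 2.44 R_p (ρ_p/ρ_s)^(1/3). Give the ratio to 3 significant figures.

inside; d/d_R ≈ 0.640

d_R = 2.44 × (24100 km) × (1470/3120)^(1/3) = 45760 km
d/d_R = (29300) / (45760) = 0.640
Since d/d_R < 1, the body is inside the Roche limit.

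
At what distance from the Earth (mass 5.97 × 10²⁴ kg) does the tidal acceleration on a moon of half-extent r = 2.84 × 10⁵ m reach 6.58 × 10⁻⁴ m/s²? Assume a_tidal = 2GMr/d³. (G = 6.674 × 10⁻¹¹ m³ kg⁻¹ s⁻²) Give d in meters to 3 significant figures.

2GMr/d³ = a_tidal  ⇒  d = (2GMr / a_tidal)^(1/3)
d = (2 × 6.674×10⁻¹¹ × (5.97 × 10²⁴) × (2.84 × 10⁵) / (6.58 × 10⁻⁴))^(1/3)
  = 7.01 × 10⁷ m

7.01 × 10⁷ m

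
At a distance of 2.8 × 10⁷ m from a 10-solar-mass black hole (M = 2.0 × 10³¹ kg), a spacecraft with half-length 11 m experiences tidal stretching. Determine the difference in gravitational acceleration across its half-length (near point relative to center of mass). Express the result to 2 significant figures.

1.3 m/s²

Since r ≪ d, expand the inverse-square field across one radius to get the leading 2GMr/d³ term.
Δg = 2GMr/d³
   = 2 × (6.674 × 10⁻¹¹) × (2.0 × 10³¹) × (11) / (2.8 × 10⁷)³
   = 1.3 m/s²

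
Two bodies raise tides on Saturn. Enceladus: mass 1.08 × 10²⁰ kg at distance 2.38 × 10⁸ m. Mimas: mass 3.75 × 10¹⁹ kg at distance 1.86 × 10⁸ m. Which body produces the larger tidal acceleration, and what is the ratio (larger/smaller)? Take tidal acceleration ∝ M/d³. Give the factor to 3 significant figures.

Compare M/d³ for the two perturbers:
Enceladus: (1.08 × 10²⁰) / (2.38 × 10⁸)³ = 8.011 × 10⁻⁶
Mimas: (3.75 × 10¹⁹) / (1.86 × 10⁸)³ = 5.828 × 10⁻⁶
Ratio (larger/smaller) = 1.37

Enceladus, by a factor of ≈ 1.37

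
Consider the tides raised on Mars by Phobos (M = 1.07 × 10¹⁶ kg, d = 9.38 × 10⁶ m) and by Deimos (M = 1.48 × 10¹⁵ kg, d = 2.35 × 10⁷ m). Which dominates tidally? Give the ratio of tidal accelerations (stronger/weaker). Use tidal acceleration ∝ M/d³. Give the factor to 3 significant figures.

The tide-raising term goes as M/d³ (the gradient of a 1/d² field).
Phobos: (1.07 × 10¹⁶) / (9.38 × 10⁶)³ = 1.297 × 10⁻⁵
Deimos: (1.48 × 10¹⁵) / (2.35 × 10⁷)³ = 1.140 × 10⁻⁷
Ratio (larger/smaller) = 114

Phobos, by a factor of ≈ 114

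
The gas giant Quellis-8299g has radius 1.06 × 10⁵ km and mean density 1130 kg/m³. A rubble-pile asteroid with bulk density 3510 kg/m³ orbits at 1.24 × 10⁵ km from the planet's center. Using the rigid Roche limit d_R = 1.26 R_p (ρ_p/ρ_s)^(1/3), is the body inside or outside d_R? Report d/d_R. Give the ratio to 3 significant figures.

outside; d/d_R ≈ 1.35

d_R = 1.26 × (1.06 × 10⁵ km) × (1130/3510)^(1/3) = 91540 km
d/d_R = (1.24 × 10⁵) / (91540) = 1.35
Since d/d_R > 1, the body is outside the Roche limit.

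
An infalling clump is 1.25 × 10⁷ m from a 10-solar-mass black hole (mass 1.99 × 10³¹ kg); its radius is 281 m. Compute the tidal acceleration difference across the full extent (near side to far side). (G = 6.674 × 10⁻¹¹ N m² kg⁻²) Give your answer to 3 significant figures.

7.64 × 10² m/s²

a_tidal = 4GMr/d³
        = 4 × (6.674 × 10⁻¹¹) × (1.99 × 10³¹) × (281) / (1.25 × 10⁷)³
        = 7.64 × 10² m/s²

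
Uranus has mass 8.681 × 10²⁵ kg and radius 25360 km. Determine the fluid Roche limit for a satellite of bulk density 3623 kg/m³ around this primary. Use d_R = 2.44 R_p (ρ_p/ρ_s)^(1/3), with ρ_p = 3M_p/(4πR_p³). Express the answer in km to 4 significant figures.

ρ_p = 3M_p/(4πR_p³) = 3 × (8.681 × 10²⁵) / (4π × (2.536 × 10⁷ m)³) = 1271 kg/m³
d_R = 2.44 × 25360 km × (1271/3623)^(1/3)
    = 43640 km

43640 km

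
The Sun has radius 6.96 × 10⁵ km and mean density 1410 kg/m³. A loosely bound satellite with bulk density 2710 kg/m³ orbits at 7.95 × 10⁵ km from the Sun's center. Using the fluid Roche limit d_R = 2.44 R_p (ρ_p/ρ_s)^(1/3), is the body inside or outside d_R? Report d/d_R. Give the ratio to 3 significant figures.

inside; d/d_R ≈ 0.582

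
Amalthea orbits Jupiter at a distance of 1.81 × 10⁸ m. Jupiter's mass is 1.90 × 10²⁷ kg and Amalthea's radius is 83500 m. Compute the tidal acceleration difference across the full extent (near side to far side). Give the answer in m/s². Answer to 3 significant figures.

7.14 × 10⁻³ m/s²

a_tidal = 4GMr/d³
        = 4 × (6.674 × 10⁻¹¹) × (1.90 × 10²⁷) × (83500) / (1.81 × 10⁸)³
        = 7.14 × 10⁻³ m/s²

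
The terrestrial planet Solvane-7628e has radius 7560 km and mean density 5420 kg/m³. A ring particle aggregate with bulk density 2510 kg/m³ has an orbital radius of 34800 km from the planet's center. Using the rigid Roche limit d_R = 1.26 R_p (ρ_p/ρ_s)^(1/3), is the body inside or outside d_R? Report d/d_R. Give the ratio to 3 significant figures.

outside; d/d_R ≈ 2.83

d_R = 1.26 × (7560 km) × (5420/2510)^(1/3) = 12310 km
d/d_R = (34800) / (12310) = 2.83
Since d/d_R > 1, the body is outside the Roche limit.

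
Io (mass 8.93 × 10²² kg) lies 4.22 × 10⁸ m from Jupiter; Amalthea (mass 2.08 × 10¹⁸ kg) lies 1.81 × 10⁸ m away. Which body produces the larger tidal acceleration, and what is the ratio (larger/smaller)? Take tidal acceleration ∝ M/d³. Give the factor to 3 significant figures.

Io, by a factor of ≈ 3390

The tide-raising term goes as M/d³ (the gradient of a 1/d² field).
Io: (8.93 × 10²²) / (4.22 × 10⁸)³ = 1.188 × 10⁻³
Amalthea: (2.08 × 10¹⁸) / (1.81 × 10⁸)³ = 3.508 × 10⁻⁷
Ratio (larger/smaller) = 3390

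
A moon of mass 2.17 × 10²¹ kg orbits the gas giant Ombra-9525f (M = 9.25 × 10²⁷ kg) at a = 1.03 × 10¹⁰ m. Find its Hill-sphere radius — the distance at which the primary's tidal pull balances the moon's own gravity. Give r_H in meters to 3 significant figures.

4.40 × 10⁷ m

r_H ≈ a (m/3M)^(1/3)
    = (1.03 × 10¹⁰) × (2.17 × 10²¹ / (3 × 9.25 × 10²⁷))^(1/3)
    = 4.40 × 10⁷ m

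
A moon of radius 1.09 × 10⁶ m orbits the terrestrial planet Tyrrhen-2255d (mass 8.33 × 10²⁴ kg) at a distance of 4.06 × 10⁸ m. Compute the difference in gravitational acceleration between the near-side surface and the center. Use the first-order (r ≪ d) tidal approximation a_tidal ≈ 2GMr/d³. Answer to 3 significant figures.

Δa = 2GMr/d³
   = 2 × (6.674 × 10⁻¹¹) × (8.33 × 10²⁴) × (1.09 × 10⁶) / (4.06 × 10⁸)³
   = 1.81 × 10⁻⁵ m/s²

1.81 × 10⁻⁵ m/s²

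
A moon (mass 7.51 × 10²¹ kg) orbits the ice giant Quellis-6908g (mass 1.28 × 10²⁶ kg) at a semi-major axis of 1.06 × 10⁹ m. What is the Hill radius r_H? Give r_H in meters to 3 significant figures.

r_H ≈ a (m/3M)^(1/3)
    = (1.06 × 10⁹) × (7.51 × 10²¹ / (3 × 1.28 × 10²⁶))^(1/3)
    = 2.86 × 10⁷ m

2.86 × 10⁷ m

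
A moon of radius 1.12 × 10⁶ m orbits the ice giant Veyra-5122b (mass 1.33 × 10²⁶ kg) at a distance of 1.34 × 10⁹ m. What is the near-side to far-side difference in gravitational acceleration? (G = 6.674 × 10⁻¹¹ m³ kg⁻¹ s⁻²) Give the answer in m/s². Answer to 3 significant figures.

1.65 × 10⁻⁵ m/s²

Δa = 4GMr/d³
   = 4 × (6.674 × 10⁻¹¹) × (1.33 × 10²⁶) × (1.12 × 10⁶) / (1.34 × 10⁹)³
   = 1.65 × 10⁻⁵ m/s²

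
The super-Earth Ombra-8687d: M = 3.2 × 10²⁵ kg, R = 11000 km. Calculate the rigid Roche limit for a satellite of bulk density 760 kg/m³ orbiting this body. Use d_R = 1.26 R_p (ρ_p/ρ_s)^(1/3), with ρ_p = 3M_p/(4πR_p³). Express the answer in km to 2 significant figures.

ρ_p = 3M_p/(4πR_p³) = 3 × (3.2 × 10²⁵) / (4π × (1.1 × 10⁷ m)³) = 5700 kg/m³
d_R = 1.26 × 11000 km × (5700/760)^(1/3)
    = 27000 km

27000 km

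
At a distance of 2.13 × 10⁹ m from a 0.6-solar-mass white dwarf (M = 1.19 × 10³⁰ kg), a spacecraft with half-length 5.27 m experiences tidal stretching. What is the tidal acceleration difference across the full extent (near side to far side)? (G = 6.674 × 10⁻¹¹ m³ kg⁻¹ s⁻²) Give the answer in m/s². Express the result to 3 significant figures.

Δg = 4GMr/d³
   = 4 × (6.674 × 10⁻¹¹) × (1.19 × 10³⁰) × (5.27) / (2.13 × 10⁹)³
   = 1.73 × 10⁻⁷ m/s²

1.73 × 10⁻⁷ m/s²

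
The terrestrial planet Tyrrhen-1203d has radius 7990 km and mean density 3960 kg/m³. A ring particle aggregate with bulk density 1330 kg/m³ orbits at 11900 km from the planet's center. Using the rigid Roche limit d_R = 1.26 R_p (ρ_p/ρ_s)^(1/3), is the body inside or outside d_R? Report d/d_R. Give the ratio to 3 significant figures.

d_R = 1.26 × (7990 km) × (3960/1330)^(1/3) = 14480 km
d/d_R = (11900) / (14480) = 0.822
Since d/d_R < 1, the body is inside the Roche limit.

inside; d/d_R ≈ 0.822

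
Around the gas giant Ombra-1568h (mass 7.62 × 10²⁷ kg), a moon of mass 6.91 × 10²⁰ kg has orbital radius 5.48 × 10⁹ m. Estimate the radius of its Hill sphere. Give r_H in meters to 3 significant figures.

1.71 × 10⁷ m

r_H ≈ a (m/3M)^(1/3)
    = (5.48 × 10⁹) × (6.91 × 10²⁰ / (3 × 7.62 × 10²⁷))^(1/3)
    = 1.71 × 10⁷ m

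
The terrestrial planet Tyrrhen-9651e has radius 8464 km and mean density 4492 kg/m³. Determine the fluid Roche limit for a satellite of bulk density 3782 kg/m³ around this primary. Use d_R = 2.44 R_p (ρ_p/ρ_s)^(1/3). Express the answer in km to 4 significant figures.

d_R = 2.44 × 8464 km × (4492/3782)^(1/3)
    = 21870 km

21870 km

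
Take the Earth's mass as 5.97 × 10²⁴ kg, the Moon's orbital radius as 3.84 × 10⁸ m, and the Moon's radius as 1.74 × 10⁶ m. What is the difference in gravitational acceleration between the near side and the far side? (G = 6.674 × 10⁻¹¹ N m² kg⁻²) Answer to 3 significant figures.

4.90 × 10⁻⁵ m/s²

The field gradient is 2GM/d³; across the full diameter 2r the difference is 4GMr/d³.
Δa = 4GMr/d³
   = 4 × (6.674 × 10⁻¹¹) × (5.97 × 10²⁴) × (1.74 × 10⁶) / (3.84 × 10⁸)³
   = 4.90 × 10⁻⁵ m/s²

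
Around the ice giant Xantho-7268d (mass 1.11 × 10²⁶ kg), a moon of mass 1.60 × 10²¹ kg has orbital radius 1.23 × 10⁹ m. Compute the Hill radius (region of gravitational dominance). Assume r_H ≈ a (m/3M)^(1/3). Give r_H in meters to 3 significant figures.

2.08 × 10⁷ m

r_H ≈ a (m/3M)^(1/3)
    = (1.23 × 10⁹) × (1.60 × 10²¹ / (3 × 1.11 × 10²⁶))^(1/3)
    = 2.08 × 10⁷ m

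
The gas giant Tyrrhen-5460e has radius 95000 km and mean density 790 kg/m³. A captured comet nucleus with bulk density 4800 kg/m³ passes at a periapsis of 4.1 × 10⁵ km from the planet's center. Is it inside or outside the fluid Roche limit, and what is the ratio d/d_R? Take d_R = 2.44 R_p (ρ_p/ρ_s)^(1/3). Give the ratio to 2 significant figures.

d_R = 2.44 × (95000 km) × (790/4800)^(1/3) = 1.270 × 10⁵ km
d/d_R = (4.1 × 10⁵) / (1.270 × 10⁵) = 3.2
Since d/d_R > 1, the body is outside the Roche limit.

outside; d/d_R ≈ 3.2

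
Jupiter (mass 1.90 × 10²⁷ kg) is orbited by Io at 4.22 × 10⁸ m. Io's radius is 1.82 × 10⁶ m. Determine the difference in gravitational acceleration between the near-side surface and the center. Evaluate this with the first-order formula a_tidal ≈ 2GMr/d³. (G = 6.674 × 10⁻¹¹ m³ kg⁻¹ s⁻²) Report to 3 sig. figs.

6.14 × 10⁻³ m/s²

Since r ≪ d, expand the inverse-square field across one radius to get the leading 2GMr/d³ term.
a_tidal = 2GMr/d³
        = 2 × (6.674 × 10⁻¹¹) × (1.90 × 10²⁷) × (1.82 × 10⁶) / (4.22 × 10⁸)³
        = 6.14 × 10⁻³ m/s²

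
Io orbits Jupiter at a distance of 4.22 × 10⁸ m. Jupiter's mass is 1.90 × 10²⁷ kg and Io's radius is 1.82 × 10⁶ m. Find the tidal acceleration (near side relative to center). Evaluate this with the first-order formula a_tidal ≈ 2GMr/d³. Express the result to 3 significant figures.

6.14 × 10⁻³ m/s²

a_tidal = 2GMr/d³
        = 2 × (6.674 × 10⁻¹¹) × (1.90 × 10²⁷) × (1.82 × 10⁶) / (4.22 × 10⁸)³
        = 6.14 × 10⁻³ m/s²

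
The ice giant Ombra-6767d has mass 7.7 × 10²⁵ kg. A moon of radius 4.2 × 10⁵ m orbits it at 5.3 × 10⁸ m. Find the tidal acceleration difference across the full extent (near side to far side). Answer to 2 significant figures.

5.8 × 10⁻⁵ m/s²

Δa = 4GMr/d³
   = 4 × (6.674 × 10⁻¹¹) × (7.7 × 10²⁵) × (4.2 × 10⁵) / (5.3 × 10⁸)³
   = 5.8 × 10⁻⁵ m/s²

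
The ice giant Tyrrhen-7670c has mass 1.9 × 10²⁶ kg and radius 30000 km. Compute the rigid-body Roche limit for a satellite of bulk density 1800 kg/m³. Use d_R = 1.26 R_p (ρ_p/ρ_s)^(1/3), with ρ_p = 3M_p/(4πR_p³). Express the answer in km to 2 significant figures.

ρ_p = 3M_p/(4πR_p³) = 3 × (1.9 × 10²⁶) / (4π × (3.0 × 10⁷ m)³) = 1700 kg/m³
d_R = 1.26 × 30000 km × (1700/1800)^(1/3)
    = 37000 km

37000 km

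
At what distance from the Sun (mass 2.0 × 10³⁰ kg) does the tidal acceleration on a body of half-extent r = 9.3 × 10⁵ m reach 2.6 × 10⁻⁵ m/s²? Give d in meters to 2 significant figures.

2.1 × 10¹⁰ m

2GMr/d³ = a_tidal  ⇒  d = (2GMr / a_tidal)^(1/3)
d = (2 × 6.674×10⁻¹¹ × (2.0 × 10³⁰) × (9.3 × 10⁵) / (2.6 × 10⁻⁵))^(1/3)
  = 2.1 × 10¹⁰ m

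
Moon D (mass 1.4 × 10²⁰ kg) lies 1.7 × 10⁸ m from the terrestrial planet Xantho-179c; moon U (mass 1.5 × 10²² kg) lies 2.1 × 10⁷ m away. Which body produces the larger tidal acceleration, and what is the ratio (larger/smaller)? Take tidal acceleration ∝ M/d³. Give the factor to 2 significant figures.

The tide-raising term goes as M/d³ (the gradient of a 1/d² field).
Moon D: (1.4 × 10²⁰) / (1.7 × 10⁸)³ = 2.850 × 10⁻⁵
Moon U: (1.5 × 10²²) / (2.1 × 10⁷)³ = 1.620
Ratio (larger/smaller) = 57000

Moon U, by a factor of ≈ 57000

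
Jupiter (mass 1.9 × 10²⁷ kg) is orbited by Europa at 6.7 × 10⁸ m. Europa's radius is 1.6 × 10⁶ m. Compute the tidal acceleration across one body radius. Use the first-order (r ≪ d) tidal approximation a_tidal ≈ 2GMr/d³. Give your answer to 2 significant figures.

1.3 × 10⁻³ m/s²

a_tidal = 2GMr/d³
        = 2 × (6.674 × 10⁻¹¹) × (1.9 × 10²⁷) × (1.6 × 10⁶) / (6.7 × 10⁸)³
        = 1.3 × 10⁻³ m/s²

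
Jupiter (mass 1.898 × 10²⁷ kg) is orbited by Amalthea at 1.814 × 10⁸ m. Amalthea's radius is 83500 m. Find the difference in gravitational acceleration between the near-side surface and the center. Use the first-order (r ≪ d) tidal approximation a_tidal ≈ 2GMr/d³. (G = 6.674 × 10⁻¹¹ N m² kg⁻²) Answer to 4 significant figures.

a_tidal = 2GMr/d³
        = 2 × (6.674 × 10⁻¹¹) × (1.898 × 10²⁷) × (83500) / (1.814 × 10⁸)³
        = 3.544 × 10⁻³ m/s²

3.544 × 10⁻³ m/s²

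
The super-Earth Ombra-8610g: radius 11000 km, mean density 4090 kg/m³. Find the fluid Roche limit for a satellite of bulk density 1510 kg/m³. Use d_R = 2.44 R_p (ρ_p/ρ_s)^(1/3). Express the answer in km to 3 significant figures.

d_R = 2.44 × 11000 km × (4090/1510)^(1/3)
    = 37400 km

37400 km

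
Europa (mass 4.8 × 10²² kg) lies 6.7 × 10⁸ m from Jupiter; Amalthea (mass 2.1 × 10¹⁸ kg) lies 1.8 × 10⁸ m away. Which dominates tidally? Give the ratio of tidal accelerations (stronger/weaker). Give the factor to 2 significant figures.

Tidal acceleration ∝ M/d³, so compare M/d³ for each.
Europa: (4.8 × 10²²) / (6.7 × 10⁸)³ = 1.596 × 10⁻⁴
Amalthea: (2.1 × 10¹⁸) / (1.8 × 10⁸)³ = 3.601 × 10⁻⁷
Ratio (larger/smaller) = 440

Europa, by a factor of ≈ 440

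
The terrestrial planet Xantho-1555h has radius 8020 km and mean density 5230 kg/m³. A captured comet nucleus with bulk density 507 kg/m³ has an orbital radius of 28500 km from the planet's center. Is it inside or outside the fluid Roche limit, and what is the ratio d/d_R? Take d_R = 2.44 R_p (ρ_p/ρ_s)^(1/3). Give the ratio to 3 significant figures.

inside; d/d_R ≈ 0.669

d_R = 2.44 × (8020 km) × (5230/507)^(1/3) = 42600 km
d/d_R = (28500) / (42600) = 0.669
Since d/d_R < 1, the body is inside the Roche limit.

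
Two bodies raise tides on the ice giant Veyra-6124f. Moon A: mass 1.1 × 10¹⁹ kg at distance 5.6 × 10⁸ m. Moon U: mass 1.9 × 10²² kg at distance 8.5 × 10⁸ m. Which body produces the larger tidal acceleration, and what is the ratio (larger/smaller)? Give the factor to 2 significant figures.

Moon U, by a factor of ≈ 490

Compare M/d³ for the two perturbers:
Moon A: (1.1 × 10¹⁹) / (5.6 × 10⁸)³ = 6.264 × 10⁻⁸
Moon U: (1.9 × 10²²) / (8.5 × 10⁸)³ = 3.094 × 10⁻⁵
Ratio (larger/smaller) = 490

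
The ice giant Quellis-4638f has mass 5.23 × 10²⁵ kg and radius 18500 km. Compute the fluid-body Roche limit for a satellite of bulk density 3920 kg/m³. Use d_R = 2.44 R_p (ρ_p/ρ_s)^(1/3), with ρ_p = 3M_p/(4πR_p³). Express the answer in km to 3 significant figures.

ρ_p = 3M_p/(4πR_p³) = 3 × (5.23 × 10²⁵) / (4π × (1.85 × 10⁷ m)³) = 1970 kg/m³
d_R = 2.44 × 18500 km × (1970/3920)^(1/3)
    = 35900 km

35900 km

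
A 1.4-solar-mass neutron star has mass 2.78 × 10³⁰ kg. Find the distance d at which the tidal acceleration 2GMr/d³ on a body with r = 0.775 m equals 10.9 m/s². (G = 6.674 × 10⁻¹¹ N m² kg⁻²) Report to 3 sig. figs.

2.98 × 10⁶ m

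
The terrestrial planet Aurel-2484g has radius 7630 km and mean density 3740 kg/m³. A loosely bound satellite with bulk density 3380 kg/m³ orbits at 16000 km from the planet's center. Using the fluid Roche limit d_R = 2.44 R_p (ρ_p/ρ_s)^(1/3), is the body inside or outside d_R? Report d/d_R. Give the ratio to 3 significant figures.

inside; d/d_R ≈ 0.831

d_R = 2.44 × (7630 km) × (3740/3380)^(1/3) = 19260 km
d/d_R = (16000) / (19260) = 0.831
Since d/d_R < 1, the body is inside the Roche limit.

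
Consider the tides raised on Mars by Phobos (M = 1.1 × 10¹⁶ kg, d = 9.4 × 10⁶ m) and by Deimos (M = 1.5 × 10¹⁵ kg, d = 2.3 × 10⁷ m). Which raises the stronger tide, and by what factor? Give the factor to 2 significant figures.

Tidal acceleration ∝ M/d³, so compare M/d³ for each.
Phobos: (1.1 × 10¹⁶) / (9.4 × 10⁶)³ = 1.324 × 10⁻⁵
Deimos: (1.5 × 10¹⁵) / (2.3 × 10⁷)³ = 1.233 × 10⁻⁷
Ratio (larger/smaller) = 110

Phobos, by a factor of ≈ 110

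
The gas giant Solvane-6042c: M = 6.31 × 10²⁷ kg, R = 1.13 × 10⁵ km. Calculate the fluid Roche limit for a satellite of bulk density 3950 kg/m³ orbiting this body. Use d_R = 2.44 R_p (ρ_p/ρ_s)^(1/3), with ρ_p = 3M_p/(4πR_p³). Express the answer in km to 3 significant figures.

ρ_p = 3M_p/(4πR_p³) = 3 × (6.31 × 10²⁷) / (4π × (1.13 × 10⁸ m)³) = 1040 kg/m³
d_R = 2.44 × 1.13 × 10⁵ km × (1040/3950)^(1/3)
    = 1.77 × 10⁵ km

1.77 × 10⁵ km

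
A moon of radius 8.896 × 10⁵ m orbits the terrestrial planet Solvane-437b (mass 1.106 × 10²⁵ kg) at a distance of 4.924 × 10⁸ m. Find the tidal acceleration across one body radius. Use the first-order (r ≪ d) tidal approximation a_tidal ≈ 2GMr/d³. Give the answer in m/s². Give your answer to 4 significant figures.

The tidal stretch is the gradient of GM/d² times the body's extent r, hence the 1/d³ dependence.
Δa = 2GMr/d³
   = 2 × (6.674 × 10⁻¹¹) × (1.106 × 10²⁵) × (8.896 × 10⁵) / (4.924 × 10⁸)³
   = 1.100 × 10⁻⁵ m/s²

1.100 × 10⁻⁵ m/s²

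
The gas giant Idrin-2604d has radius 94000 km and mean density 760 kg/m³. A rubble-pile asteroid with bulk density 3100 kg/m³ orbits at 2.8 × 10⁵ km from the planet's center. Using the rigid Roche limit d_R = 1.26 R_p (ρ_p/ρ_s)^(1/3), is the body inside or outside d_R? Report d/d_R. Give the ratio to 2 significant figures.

d_R = 1.26 × (94000 km) × (760/3100)^(1/3) = 74130 km
d/d_R = (2.8 × 10⁵) / (74130) = 3.8
Since d/d_R > 1, the body is outside the Roche limit.

outside; d/d_R ≈ 3.8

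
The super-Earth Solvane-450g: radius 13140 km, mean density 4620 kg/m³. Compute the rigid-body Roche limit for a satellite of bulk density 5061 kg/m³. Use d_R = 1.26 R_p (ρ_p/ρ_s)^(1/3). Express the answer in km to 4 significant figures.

16060 km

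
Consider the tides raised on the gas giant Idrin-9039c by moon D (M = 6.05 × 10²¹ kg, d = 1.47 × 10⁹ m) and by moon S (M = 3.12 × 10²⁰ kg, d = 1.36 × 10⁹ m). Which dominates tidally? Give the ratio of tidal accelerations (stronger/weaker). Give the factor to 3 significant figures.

Moon D, by a factor of ≈ 15.4

Compare M/d³ for the two perturbers:
Moon D: (6.05 × 10²¹) / (1.47 × 10⁹)³ = 1.905 × 10⁻⁶
Moon S: (3.12 × 10²⁰) / (1.36 × 10⁹)³ = 1.240 × 10⁻⁷
Ratio (larger/smaller) = 15.4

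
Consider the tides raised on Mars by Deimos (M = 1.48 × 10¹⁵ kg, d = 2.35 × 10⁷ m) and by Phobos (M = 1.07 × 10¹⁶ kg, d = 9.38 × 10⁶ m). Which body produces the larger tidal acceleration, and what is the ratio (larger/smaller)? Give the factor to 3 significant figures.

Compare M/d³ for the two perturbers:
Deimos: (1.48 × 10¹⁵) / (2.35 × 10⁷)³ = 1.140 × 10⁻⁷
Phobos: (1.07 × 10¹⁶) / (9.38 × 10⁶)³ = 1.297 × 10⁻⁵
Ratio (larger/smaller) = 114

Phobos, by a factor of ≈ 114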